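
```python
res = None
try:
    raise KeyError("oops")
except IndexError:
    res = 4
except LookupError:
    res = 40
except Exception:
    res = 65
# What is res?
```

Step-by-step execution trace:
1. `raise KeyError(...)` raises KeyError.
2. `except IndexError` does not match (KeyError is not a subclass of IndexError); skipped.
3. `except LookupError` matches (KeyError is a subclass of LookupError) → res = 40.
4. `except Exception` is not reached.
Result: 40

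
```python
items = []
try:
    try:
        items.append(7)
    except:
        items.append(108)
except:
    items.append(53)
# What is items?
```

Step-by-step execution trace:
1. Inner try: `items.append(7)` → items = [7]. No exception raised.
2. Inner `except` is skipped.
3. Inner try completes normally; outer `except` is skipped.
Result: [7]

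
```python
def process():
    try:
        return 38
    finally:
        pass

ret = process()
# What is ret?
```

Step-by-step execution trace:
1. `process()` enters try: `return 38` sets pending return value 38.
2. Before returning, `finally: pass` runs (no effect).
3. process() returns 38 → ret = 38.
Result: 38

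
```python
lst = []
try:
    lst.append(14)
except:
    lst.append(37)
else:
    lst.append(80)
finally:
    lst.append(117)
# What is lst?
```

Step-by-step execution trace:
1. try: `lst.append(14)` → lst = [14]. No exception raised.
2. `except` is skipped.
3. `else` runs: `lst.append(80)` → lst = [14, 80].
4. `finally` always runs: `lst.append(117)` → lst = [14, 80, 117].
Result: [14, 80, 117]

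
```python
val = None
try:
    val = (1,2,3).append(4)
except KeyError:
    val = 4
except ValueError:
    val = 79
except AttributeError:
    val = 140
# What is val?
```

Step-by-step execution trace:
1. `val = (1,2,3).append(4)` raises AttributeError.
2. `except KeyError` does not match AttributeError; skipped.
3. `except ValueError` does not match AttributeError; skipped.
4. `except AttributeError` matches → val = 140.
Result: 140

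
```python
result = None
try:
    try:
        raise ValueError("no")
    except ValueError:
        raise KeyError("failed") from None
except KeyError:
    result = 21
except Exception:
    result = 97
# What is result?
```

Step-by-step execution trace:
1. Inner try raises ValueError; inner `except ValueError` catches it.
2. `raise KeyError(...) from None` raises KeyError (from None suppresses __context__, but the active exception is still KeyError).
3. Outer `except KeyError` matches → result = 21.
4. `except Exception` is not reached.
Result: 21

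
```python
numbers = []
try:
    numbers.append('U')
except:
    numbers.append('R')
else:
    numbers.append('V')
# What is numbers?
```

Step-by-step execution trace:
1. try: `numbers.append('U')` → numbers = ['U']. No exception raised.
2. `except` is skipped.
3. `else` runs (try completed without exception): `numbers.append('V')` → numbers = ['U', 'V'].
Result: ['U', 'V']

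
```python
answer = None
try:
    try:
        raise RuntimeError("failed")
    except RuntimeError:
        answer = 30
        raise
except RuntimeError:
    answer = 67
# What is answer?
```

Step-by-step execution trace:
1. Inner try: `raise RuntimeError("failed")` raises RuntimeError.
2. Inner `except RuntimeError` matches → answer = 30.
3. bare `raise` re-raises the same RuntimeError.
4. Outer `except RuntimeError` matches → answer = 67.
Result: 67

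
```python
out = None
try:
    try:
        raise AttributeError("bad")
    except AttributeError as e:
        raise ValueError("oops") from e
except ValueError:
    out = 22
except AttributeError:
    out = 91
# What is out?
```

Step-by-step execution trace:
1. Inner try raises AttributeError; inner `except AttributeError as e` catches it.
2. `raise ValueError(...) from e` raises ValueError (AttributeError is attached as __cause__, but only ValueError is active).
3. Outer `except ValueError` matches → out = 22.
4. `except AttributeError` is not reached.
Result: 22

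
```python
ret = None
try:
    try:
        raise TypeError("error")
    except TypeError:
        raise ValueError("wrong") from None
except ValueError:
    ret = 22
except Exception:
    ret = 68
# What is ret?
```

Step-by-step execution trace:
1. Inner try raises TypeError; inner `except TypeError` catches it.
2. `raise ValueError(...) from None` raises ValueError (from None suppresses __context__, but the active exception is still ValueError).
3. Outer `except ValueError` matches → ret = 22.
4. `except Exception` is not reached.
Result: 22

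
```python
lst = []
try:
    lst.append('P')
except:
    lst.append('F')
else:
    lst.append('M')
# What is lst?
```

Step-by-step execution trace:
1. try: `lst.append('P')` → lst = ['P']. No exception raised.
2. `except` is skipped.
3. `else` runs (try completed without exception): `lst.append('M')` → lst = ['P', 'M'].
Result: ['P', 'M']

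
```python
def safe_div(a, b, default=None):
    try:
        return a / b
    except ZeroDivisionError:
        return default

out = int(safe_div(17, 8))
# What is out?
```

Step-by-step execution trace:
1. `safe_div(17, 8)` enters try: `return 17 / 8` → returns 2.125. No exception raised.
2. `except ZeroDivisionError` is skipped.
3. `int(2.125)` → 2 → out = 2.
Result: 2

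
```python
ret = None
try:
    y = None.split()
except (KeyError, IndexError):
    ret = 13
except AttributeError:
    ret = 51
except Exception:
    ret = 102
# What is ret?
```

Step-by-step execution trace:
1. `y = None.split()` raises AttributeError.
2. `except (KeyError, IndexError)` does not match AttributeError; skipped.
3. `except AttributeError` matches (exact type match) → ret = 51.
4. `except Exception` is not reached.
Result: 51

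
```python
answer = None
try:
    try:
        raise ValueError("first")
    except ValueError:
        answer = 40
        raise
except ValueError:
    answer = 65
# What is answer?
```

Step-by-step execution trace:
1. Inner try: `raise ValueError("first")` raises ValueError.
2. Inner `except ValueError` matches → answer = 40.
3. bare `raise` re-raises the same ValueError.
4. Outer `except ValueError` matches → answer = 65.
Result: 65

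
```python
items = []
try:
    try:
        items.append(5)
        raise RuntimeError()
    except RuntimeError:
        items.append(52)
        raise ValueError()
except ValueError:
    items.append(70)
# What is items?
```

Step-by-step execution trace:
1. Inner try: `items.append(5)` → items = [5].
2. `raise RuntimeError()` raises RuntimeError.
3. Inner `except RuntimeError` matches → `items.append(52)` → items = [5, 52].
4. `raise ValueError()` raises ValueError; propagates to outer try.
5. Outer `except ValueError` matches → `items.append(70)` → items = [5, 52, 70].
Result: [5, 52, 70]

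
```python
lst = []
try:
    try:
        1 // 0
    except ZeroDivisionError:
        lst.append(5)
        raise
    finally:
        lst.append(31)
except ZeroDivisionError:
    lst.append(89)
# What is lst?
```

Step-by-step execution trace:
1. Inner try: `1 // 0` raises ZeroDivisionError.
2. Inner `except ZeroDivisionError` matches → `lst.append(5)` → lst = [5].
3. bare `raise` re-raises ZeroDivisionError.
4. Inner `finally` runs during unwinding: `lst.append(31)` → lst = [5, 31].
5. Outer `except ZeroDivisionError` matches → `lst.append(89)` → lst = [5, 31, 89].
Result: [5, 31, 89]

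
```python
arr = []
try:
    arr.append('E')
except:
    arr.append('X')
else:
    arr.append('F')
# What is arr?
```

Step-by-step execution trace:
1. try: `arr.append('E')` → arr = ['E']. No exception raised.
2. `except` is skipped.
3. `else` runs (try completed without exception): `arr.append('F')` → arr = ['E', 'F'].
Result: ['E', 'F']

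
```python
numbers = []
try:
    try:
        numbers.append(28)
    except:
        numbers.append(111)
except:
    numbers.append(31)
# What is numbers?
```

Step-by-step execution trace:
1. Inner try: `numbers.append(28)` → numbers = [28]. No exception raised.
2. Inner `except` is skipped.
3. Inner try completes normally; outer `except` is skipped.
Result: [28]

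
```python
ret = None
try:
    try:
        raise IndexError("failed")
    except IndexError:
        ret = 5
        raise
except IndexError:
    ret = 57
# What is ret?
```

Step-by-step execution trace:
1. Inner try: `raise IndexError("failed")` raises IndexError.
2. Inner `except IndexError` matches → ret = 5.
3. bare `raise` re-raises the same IndexError.
4. Outer `except IndexError` matches → ret = 57.
Result: 57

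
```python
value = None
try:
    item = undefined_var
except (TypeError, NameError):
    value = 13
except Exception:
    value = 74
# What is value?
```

Step-by-step execution trace:
1. `item = undefined_var` raises NameError.
2. `except (TypeError, NameError)` matches (NameError is in the tuple) → value = 13.
3. `except Exception` is not reached.
Result: 13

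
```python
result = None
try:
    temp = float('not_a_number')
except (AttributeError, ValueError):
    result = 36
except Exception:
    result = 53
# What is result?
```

Step-by-step execution trace:
1. `temp = float('not_a_number')` raises ValueError.
2. `except (AttributeError, ValueError)` matches (ValueError is in the tuple) → result = 36.
3. `except Exception` is not reached.
Result: 36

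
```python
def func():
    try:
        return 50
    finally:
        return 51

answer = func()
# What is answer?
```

Step-by-step execution trace:
1. `func()` enters try: `return 50` sets pending return value 50.
2. Before returning, `finally: return 51` runs and overrides the pending return.
3. func() returns 51 → answer = 51.
Result: 51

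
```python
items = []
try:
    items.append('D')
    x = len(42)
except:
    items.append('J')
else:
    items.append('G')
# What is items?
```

Step-by-step execution trace:
1. try: `items.append('D')` → items = ['D'].
2. `x = len(42)` raises TypeError.
3. bare `except` matches → `items.append('J')` → items = ['D', 'J'].
4. `else` is skipped (an exception was raised).
Result: ['D', 'J']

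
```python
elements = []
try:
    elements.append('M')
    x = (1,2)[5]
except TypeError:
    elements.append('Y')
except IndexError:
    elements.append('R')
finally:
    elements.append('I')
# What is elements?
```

Step-by-step execution trace:
1. try: `elements.append('M')` → elements = ['M'].
2. `x = (1,2)[5]` raises IndexError.
3. `except TypeError` does not match IndexError; skipped.
4. `except IndexError` matches → `elements.append('R')` → elements = ['M', 'R'].
5. finally always runs: `elements.append('I')` → elements = ['M', 'R', 'I'].
Result: ['M', 'R', 'I']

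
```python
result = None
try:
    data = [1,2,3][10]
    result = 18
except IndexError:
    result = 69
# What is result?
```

Step-by-step execution trace:
1. `data = [1,2,3][10]` raises IndexError.
2. `result = 18` is not reached.
3. `except IndexError` matches → result = 69.
Result: 69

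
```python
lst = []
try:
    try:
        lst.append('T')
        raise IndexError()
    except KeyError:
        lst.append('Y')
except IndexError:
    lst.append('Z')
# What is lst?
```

Step-by-step execution trace:
1. Inner try: `lst.append('T')` → lst = ['T'].
2. `raise IndexError()` raises IndexError.
3. Inner `except KeyError` does not match IndexError; exception propagates to outer try.
4. Outer `except IndexError` matches → `lst.append('Z')` → lst = ['T', 'Z'].
Result: ['T', 'Z']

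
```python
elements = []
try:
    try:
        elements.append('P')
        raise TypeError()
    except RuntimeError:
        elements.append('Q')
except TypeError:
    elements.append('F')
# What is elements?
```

Step-by-step execution trace:
1. Inner try: `elements.append('P')` → elements = ['P'].
2. `raise TypeError()` raises TypeError.
3. Inner `except RuntimeError` does not match TypeError; exception propagates to outer try.
4. Outer `except TypeError` matches → `elements.append('F')` → elements = ['P', 'F'].
Result: ['P', 'F']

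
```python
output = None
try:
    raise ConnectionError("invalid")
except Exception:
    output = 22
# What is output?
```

Step-by-step execution trace:
1. `raise ConnectionError(...)` raises ConnectionError.
2. `except Exception` matches (ConnectionError is a subclass of Exception) → output = 22.
Result: 22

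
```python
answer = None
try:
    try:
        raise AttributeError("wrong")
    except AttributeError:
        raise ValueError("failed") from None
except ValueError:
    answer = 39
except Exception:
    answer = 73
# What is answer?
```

Step-by-step execution trace:
1. Inner try raises AttributeError; inner `except AttributeError` catches it.
2. `raise ValueError(...) from None` raises ValueError (from None suppresses __context__, but the active exception is still ValueError).
3. Outer `except ValueError` matches → answer = 39.
4. `except Exception` is not reached.
Result: 39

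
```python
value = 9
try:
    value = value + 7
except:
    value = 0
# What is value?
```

Step-by-step execution trace:
1. value starts at 9.
2. try: `value = value + 7` → value = 16. No exception raised.
3. `except` is skipped.
Result: 16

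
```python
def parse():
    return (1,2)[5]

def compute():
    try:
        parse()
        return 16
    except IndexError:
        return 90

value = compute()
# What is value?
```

Step-by-step execution trace:
1. `compute()` calls `parse()`.
2. `parse()` evaluates `(1,2)[5]`, which raises IndexError; it propagates to the caller.
3. `return 16` is not reached.
4. `except IndexError` in compute matches → returns 90.
5. value = 90.
Result: 90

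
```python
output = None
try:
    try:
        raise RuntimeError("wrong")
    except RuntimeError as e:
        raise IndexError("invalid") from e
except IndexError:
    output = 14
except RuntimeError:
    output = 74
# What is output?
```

Step-by-step execution trace:
1. Inner try raises RuntimeError; inner `except RuntimeError as e` catches it.
2. `raise IndexError(...) from e` raises IndexError (RuntimeError is attached as __cause__, but only IndexError is active).
3. Outer `except IndexError` matches → output = 14.
4. `except RuntimeError` is not reached.
Result: 14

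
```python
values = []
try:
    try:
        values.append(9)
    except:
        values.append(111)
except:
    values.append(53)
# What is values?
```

Step-by-step execution trace:
1. Inner try: `values.append(9)` → values = [9]. No exception raised.
2. Inner `except` is skipped.
3. Inner try completes normally; outer `except` is skipped.
Result: [9]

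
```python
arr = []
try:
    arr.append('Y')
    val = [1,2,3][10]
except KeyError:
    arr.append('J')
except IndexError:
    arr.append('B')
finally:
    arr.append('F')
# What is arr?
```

Step-by-step execution trace:
1. try: `arr.append('Y')` → arr = ['Y'].
2. `val = [1,2,3][10]` raises IndexError.
3. `except KeyError` does not match IndexError; skipped.
4. `except IndexError` matches → `arr.append('B')` → arr = ['Y', 'B'].
5. finally always runs: `arr.append('F')` → arr = ['Y', 'B', 'F'].
Result: ['Y', 'B', 'F']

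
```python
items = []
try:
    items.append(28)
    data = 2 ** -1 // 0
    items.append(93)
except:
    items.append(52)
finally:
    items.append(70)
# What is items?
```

Step-by-step execution trace:
1. try: `items.append(28)` → items = [28].
2. `data = 2 ** -1 // 0` raises ZeroDivisionError; `items.append(93)` is not reached.
3. bare `except` matches → `items.append(52)` → items = [28, 52].
4. finally always runs: `items.append(70)` → items = [28, 52, 70].
Result: [28, 52, 70]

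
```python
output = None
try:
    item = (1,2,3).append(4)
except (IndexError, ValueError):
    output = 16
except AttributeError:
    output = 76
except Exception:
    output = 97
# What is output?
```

Step-by-step execution trace:
1. `item = (1,2,3).append(4)` raises AttributeError.
2. `except (IndexError, ValueError)` does not match AttributeError; skipped.
3. `except AttributeError` matches (exact type match) → output = 76.
4. `except Exception` is not reached.
Result: 76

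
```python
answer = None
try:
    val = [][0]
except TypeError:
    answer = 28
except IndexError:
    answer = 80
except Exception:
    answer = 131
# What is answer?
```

Step-by-step execution trace:
1. `val = [][0]` raises IndexError.
2. `except TypeError` does not match IndexError; skipped.
3. `except IndexError` matches → answer = 80.
4. Remaining except clauses are skipped.
Result: 80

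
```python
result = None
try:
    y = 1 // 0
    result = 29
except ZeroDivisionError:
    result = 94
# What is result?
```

Step-by-step execution trace:
1. `y = 1 // 0` raises ZeroDivisionError.
2. `result = 29` is not reached.
3. `except ZeroDivisionError` matches → result = 94.
Result: 94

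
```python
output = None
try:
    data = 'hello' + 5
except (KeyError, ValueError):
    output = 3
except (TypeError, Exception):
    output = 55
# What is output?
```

Step-by-step execution trace:
1. `data = 'hello' + 5` raises TypeError.
2. `except (KeyError, ValueError)` does not match TypeError; skipped.
3. `except (TypeError, Exception)` matches (TypeError is in the tuple) → output = 55.
Result: 55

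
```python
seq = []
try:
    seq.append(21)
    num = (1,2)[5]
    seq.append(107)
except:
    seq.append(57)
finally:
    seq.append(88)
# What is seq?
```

Step-by-step execution trace:
1. try: `seq.append(21)` → seq = [21].
2. `num = (1,2)[5]` raises IndexError; `seq.append(107)` is not reached.
3. bare `except` matches → `seq.append(57)` → seq = [21, 57].
4. finally always runs: `seq.append(88)` → seq = [21, 57, 88].
Result: [21, 57, 88]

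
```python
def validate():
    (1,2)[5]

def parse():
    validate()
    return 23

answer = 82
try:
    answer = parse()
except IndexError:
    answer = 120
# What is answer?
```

Step-by-step execution trace:
1. answer starts at 82.
2. try: `parse()` calls `validate()`.
3. `validate()` evaluates `(1,2)[5]`, which raises IndexError; it propagates through parse (uncaught).
4. `return 23` in parse is not reached; the assignment to answer does not complete.
5. `except IndexError` matches → answer = 120.
Result: 120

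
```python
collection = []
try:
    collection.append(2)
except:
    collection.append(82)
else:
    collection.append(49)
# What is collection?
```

Step-by-step execution trace:
1. try: `collection.append(2)` → collection = [2]. No exception raised.
2. `except` is skipped.
3. `else` runs (try completed without exception): `collection.append(49)` → collection = [2, 49].
Result: [2, 49]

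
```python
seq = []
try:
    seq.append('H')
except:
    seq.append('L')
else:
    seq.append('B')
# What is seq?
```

Step-by-step execution trace:
1. try: `seq.append('H')` → seq = ['H']. No exception raised.
2. `except` is skipped.
3. `else` runs (try completed without exception): `seq.append('B')` → seq = ['H', 'B'].
Result: ['H', 'B']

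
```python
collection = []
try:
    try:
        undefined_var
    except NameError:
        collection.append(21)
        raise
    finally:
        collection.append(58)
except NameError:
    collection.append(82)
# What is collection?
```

Step-by-step execution trace:
1. Inner try: `undefined_var` raises NameError.
2. Inner `except NameError` matches → `collection.append(21)` → collection = [21].
3. bare `raise` re-raises NameError.
4. Inner `finally` runs during unwinding: `collection.append(58)` → collection = [21, 58].
5. Outer `except NameError` matches → `collection.append(82)` → collection = [21, 58, 82].
Result: [21, 58, 82]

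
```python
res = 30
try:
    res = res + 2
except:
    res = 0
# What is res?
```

Step-by-step execution trace:
1. res starts at 30.
2. try: `res = res + 2` → res = 32. No exception raised.
3. `except` is skipped.
Result: 32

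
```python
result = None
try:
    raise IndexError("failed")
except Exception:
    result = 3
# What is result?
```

Step-by-step execution trace:
1. `raise IndexError(...)` raises IndexError.
2. `except Exception` matches (IndexError is a subclass of Exception) → result = 3.
Result: 3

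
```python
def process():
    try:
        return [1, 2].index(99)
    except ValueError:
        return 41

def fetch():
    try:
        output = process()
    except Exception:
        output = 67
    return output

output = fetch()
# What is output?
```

Step-by-step execution trace:
1. `fetch()` calls `process()`.
2. In process: `[1, 2].index(99)` raises ValueError; `except ValueError` catches it → returns 41.
3. In fetch: `output = process()` → output = 41. No exception reaches fetch.
4. `except Exception` is skipped; fetch returns 41.
5. output = 41.
Result: 41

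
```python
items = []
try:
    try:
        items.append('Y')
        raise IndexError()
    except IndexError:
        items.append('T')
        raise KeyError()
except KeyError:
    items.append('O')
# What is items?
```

Step-by-step execution trace:
1. Inner try: `items.append('Y')` → items = ['Y'].
2. `raise IndexError()` raises IndexError.
3. Inner `except IndexError` matches → `items.append('T')` → items = ['Y', 'T'].
4. `raise KeyError()` raises KeyError; propagates to outer try.
5. Outer `except KeyError` matches → `items.append('O')` → items = ['Y', 'T', 'O'].
Result: ['Y', 'T', 'O']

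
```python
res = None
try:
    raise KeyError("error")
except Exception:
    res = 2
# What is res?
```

Step-by-step execution trace:
1. `raise KeyError(...)` raises KeyError.
2. `except Exception` matches (KeyError is a subclass of Exception) → res = 2.
Result: 2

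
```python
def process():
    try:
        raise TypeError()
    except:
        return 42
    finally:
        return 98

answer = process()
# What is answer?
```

Step-by-step execution trace:
1. `process()` enters try: `raise TypeError()` raises TypeError.
2. bare `except` matches → `return 42` sets pending return value 42.
3. Before returning, `finally: return 98` runs and overrides the pending return.
4. process() returns 98 → answer = 98.
Result: 98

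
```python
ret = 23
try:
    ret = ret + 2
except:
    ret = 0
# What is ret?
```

Step-by-step execution trace:
1. ret starts at 23.
2. try: `ret = ret + 2` → ret = 25. No exception raised.
3. `except` is skipped.
Result: 25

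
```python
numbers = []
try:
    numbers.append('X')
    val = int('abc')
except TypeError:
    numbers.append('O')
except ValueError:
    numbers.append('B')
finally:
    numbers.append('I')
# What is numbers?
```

Step-by-step execution trace:
1. try: `numbers.append('X')` → numbers = ['X'].
2. `val = int('abc')` raises ValueError.
3. `except TypeError` does not match ValueError; skipped.
4. `except ValueError` matches → `numbers.append('B')` → numbers = ['X', 'B'].
5. finally always runs: `numbers.append('I')` → numbers = ['X', 'B', 'I'].
Result: ['X', 'B', 'I']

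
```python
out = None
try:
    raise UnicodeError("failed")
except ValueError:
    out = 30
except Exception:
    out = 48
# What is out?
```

Step-by-step execution trace:
1. `raise UnicodeError(...)` raises UnicodeError.
2. `except ValueError` matches (UnicodeError is a subclass of ValueError) → out = 30.
3. `except Exception` is not reached.
Result: 30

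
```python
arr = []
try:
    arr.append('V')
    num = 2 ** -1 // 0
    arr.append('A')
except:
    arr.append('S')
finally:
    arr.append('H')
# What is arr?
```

Step-by-step execution trace:
1. try: `arr.append('V')` → arr = ['V'].
2. `num = 2 ** -1 // 0` raises ZeroDivisionError; `arr.append('A')` is not reached.
3. bare `except` matches → `arr.append('S')` → arr = ['V', 'S'].
4. finally always runs: `arr.append('H')` → arr = ['V', 'S', 'H'].
Result: ['V', 'S', 'H']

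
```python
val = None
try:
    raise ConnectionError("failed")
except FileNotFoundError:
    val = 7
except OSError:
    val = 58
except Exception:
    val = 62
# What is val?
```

Step-by-step execution trace:
1. `raise ConnectionError(...)` raises ConnectionError.
2. `except FileNotFoundError` does not match (ConnectionError is not a subclass of FileNotFoundError); skipped.
3. `except OSError` matches (ConnectionError is a subclass of OSError) → val = 58.
4. `except Exception` is not reached.
Result: 58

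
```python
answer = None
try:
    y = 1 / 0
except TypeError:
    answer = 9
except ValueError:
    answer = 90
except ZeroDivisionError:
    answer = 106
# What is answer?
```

Step-by-step execution trace:
1. `y = 1 / 0` raises ZeroDivisionError.
2. `except TypeError` does not match ZeroDivisionError; skipped.
3. `except ValueError` does not match ZeroDivisionError; skipped.
4. `except ZeroDivisionError` matches → answer = 106.
Result: 106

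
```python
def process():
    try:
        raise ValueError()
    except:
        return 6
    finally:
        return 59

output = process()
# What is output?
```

Step-by-step execution trace:
1. `process()` enters try: `raise ValueError()` raises ValueError.
2. bare `except` matches → `return 6` sets pending return value 6.
3. Before returning, `finally: return 59` runs and overrides the pending return.
4. process() returns 59 → output = 59.
Result: 59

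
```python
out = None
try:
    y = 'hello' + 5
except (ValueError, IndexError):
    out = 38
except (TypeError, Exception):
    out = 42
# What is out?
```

Step-by-step execution trace:
1. `y = 'hello' + 5` raises TypeError.
2. `except (ValueError, IndexError)` does not match TypeError; skipped.
3. `except (TypeError, Exception)` matches (TypeError is in the tuple) → out = 42.
Result: 42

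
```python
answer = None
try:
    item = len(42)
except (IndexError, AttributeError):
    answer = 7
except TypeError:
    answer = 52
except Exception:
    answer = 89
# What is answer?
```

Step-by-step execution trace:
1. `item = len(42)` raises TypeError.
2. `except (IndexError, AttributeError)` does not match TypeError; skipped.
3. `except TypeError` matches (exact type match) → answer = 52.
4. `except Exception` is not reached.
Result: 52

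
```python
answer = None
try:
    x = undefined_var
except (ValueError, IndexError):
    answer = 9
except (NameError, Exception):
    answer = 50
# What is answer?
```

Step-by-step execution trace:
1. `x = undefined_var` raises NameError.
2. `except (ValueError, IndexError)` does not match NameError; skipped.
3. `except (NameError, Exception)` matches (NameError is in the tuple) → answer = 50.
Result: 50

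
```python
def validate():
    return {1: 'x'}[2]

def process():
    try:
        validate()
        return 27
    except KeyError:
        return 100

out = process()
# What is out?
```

Step-by-step execution trace:
1. `process()` calls `validate()`.
2. `validate()` evaluates `{1: 'x'}[2]`, which raises KeyError; it propagates to the caller.
3. `return 27` is not reached.
4. `except KeyError` in process matches → returns 100.
5. out = 100.
Result: 100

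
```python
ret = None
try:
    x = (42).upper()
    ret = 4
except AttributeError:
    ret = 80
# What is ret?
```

Step-by-step execution trace:
1. `x = (42).upper()` raises AttributeError.
2. `ret = 4` is not reached.
3. `except AttributeError` matches → ret = 80.
Result: 80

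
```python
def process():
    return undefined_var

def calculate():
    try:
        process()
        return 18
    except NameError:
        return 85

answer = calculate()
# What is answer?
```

Step-by-step execution trace:
1. `calculate()` calls `process()`.
2. `process()` evaluates `undefined_var`, which raises NameError; it propagates to the caller.
3. `return 18` is not reached.
4. `except NameError` in calculate matches → returns 85.
5. answer = 85.
Result: 85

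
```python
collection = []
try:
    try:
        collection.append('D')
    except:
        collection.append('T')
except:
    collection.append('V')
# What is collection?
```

Step-by-step execution trace:
1. Inner try: `collection.append('D')` → collection = ['D']. No exception raised.
2. Inner `except` is skipped.
3. Inner try completes normally; outer `except` is skipped.
Result: ['D']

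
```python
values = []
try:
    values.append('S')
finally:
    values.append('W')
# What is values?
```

Step-by-step execution trace:
1. try: `values.append('S')` → values = ['S'].
2. The try body completes without raising.
3. finally always runs: `values.append('W')` → values = ['S', 'W'].
Result: ['S', 'W']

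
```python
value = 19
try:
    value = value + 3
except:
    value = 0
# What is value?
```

Step-by-step execution trace:
1. value starts at 19.
2. try: `value = value + 3` → value = 22. No exception raised.
3. `except` is skipped.
Result: 22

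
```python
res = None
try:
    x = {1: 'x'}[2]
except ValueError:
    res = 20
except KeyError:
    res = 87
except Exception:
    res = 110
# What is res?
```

Step-by-step execution trace:
1. `x = {1: 'x'}[2]` raises KeyError.
2. `except ValueError` does not match KeyError; skipped.
3. `except KeyError` matches → res = 87.
4. Remaining except clauses are skipped.
Result: 87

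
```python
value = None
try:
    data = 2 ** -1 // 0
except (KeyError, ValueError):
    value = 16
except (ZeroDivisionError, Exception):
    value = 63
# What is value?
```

Step-by-step execution trace:
1. `data = 2 ** -1 // 0` raises ZeroDivisionError.
2. `except (KeyError, ValueError)` does not match ZeroDivisionError; skipped.
3. `except (ZeroDivisionError, Exception)` matches (ZeroDivisionError is in the tuple) → value = 63.
Result: 63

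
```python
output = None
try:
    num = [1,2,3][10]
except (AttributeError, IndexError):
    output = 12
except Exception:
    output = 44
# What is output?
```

Step-by-step execution trace:
1. `num = [1,2,3][10]` raises IndexError.
2. `except (AttributeError, IndexError)` matches (IndexError is in the tuple) → output = 12.
3. `except Exception` is not reached.
Result: 12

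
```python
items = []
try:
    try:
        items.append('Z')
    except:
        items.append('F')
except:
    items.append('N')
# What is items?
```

Step-by-step execution trace:
1. Inner try: `items.append('Z')` → items = ['Z']. No exception raised.
2. Inner `except` is skipped.
3. Inner try completes normally; outer `except` is skipped.
Result: ['Z']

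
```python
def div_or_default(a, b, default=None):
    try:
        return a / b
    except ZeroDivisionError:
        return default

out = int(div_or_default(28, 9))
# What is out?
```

Step-by-step execution trace:
1. `div_or_default(28, 9)` enters try: `return 28 / 9` → returns 3.111111111111111. No exception raised.
2. `except ZeroDivisionError` is skipped.
3. `int(3.111111111111111)` → 3 → out = 3.
Result: 3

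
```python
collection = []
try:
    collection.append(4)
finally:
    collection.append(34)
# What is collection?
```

Step-by-step execution trace:
1. try: `collection.append(4)` → collection = [4].
2. The try body completes without raising.
3. finally always runs: `collection.append(34)` → collection = [4, 34].
Result: [4, 34]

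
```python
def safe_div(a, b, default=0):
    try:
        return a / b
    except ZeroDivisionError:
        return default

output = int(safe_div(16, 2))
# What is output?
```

Step-by-step execution trace:
1. `safe_div(16, 2)` enters try: `return 16 / 2` → returns 8.0. No exception raised.
2. `except ZeroDivisionError` is skipped.
3. `int(8.0)` → 8 → output = 8.
Result: 8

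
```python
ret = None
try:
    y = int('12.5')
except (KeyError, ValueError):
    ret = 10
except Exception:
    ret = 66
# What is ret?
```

Step-by-step execution trace:
1. `y = int('12.5')` raises ValueError.
2. `except (KeyError, ValueError)` matches (ValueError is in the tuple) → ret = 10.
3. `except Exception` is not reached.
Result: 10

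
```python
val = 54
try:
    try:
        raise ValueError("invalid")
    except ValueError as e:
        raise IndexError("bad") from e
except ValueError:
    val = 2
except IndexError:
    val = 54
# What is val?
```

Step-by-step execution trace:
1. Inner try raises ValueError; inner `except ValueError as e` catches it.
2. `raise IndexError(...) from e` raises IndexError (ValueError is attached as __cause__, but only IndexError is active).
3. Outer `except ValueError` does not match IndexError; skipped.
4. Outer `except IndexError` matches → val = 54.
Result: 54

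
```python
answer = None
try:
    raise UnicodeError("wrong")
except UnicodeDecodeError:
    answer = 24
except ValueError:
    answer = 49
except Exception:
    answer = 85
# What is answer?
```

Step-by-step execution trace:
1. `raise UnicodeError(...)` raises UnicodeError.
2. `except UnicodeDecodeError` does not match (UnicodeError is not a subclass of UnicodeDecodeError); skipped.
3. `except ValueError` matches (UnicodeError is a subclass of ValueError) → answer = 49.
4. `except Exception` is not reached.
Result: 49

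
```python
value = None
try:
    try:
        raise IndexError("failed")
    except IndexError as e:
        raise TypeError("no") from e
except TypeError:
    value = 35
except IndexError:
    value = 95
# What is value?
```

Step-by-step execution trace:
1. Inner try raises IndexError; inner `except IndexError as e` catches it.
2. `raise TypeError(...) from e` raises TypeError (IndexError is attached as __cause__, but only TypeError is active).
3. Outer `except TypeError` matches → value = 35.
4. `except IndexError` is not reached.
Result: 35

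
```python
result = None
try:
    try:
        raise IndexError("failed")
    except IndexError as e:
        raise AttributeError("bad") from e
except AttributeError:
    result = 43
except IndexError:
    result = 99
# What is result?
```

Step-by-step execution trace:
1. Inner try raises IndexError; inner `except IndexError as e` catches it.
2. `raise AttributeError(...) from e` raises AttributeError (IndexError is attached as __cause__, but only AttributeError is active).
3. Outer `except AttributeError` matches → result = 43.
4. `except IndexError` is not reached.
Result: 43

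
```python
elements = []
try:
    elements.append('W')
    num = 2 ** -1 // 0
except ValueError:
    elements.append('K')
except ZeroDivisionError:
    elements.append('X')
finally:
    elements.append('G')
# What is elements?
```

Step-by-step execution trace:
1. try: `elements.append('W')` → elements = ['W'].
2. `num = 2 ** -1 // 0` raises ZeroDivisionError.
3. `except ValueError` does not match ZeroDivisionError; skipped.
4. `except ZeroDivisionError` matches → `elements.append('X')` → elements = ['W', 'X'].
5. finally always runs: `elements.append('G')` → elements = ['W', 'X', 'G'].
Result: ['W', 'X', 'G']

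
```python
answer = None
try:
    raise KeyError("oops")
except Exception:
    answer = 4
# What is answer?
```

Step-by-step execution trace:
1. `raise KeyError(...)` raises KeyError.
2. `except Exception` matches (KeyError is a subclass of Exception) → answer = 4.
Result: 4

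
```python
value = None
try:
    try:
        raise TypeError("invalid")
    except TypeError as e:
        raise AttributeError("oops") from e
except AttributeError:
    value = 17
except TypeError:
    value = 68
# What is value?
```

Step-by-step execution trace:
1. Inner try raises TypeError; inner `except TypeError as e` catches it.
2. `raise AttributeError(...) from e` raises AttributeError (TypeError is attached as __cause__, but only AttributeError is active).
3. Outer `except AttributeError` matches → value = 17.
4. `except TypeError` is not reached.
Result: 17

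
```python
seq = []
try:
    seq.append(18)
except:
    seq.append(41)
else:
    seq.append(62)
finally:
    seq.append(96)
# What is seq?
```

Step-by-step execution trace:
1. try: `seq.append(18)` → seq = [18]. No exception raised.
2. `except` is skipped.
3. `else` runs: `seq.append(62)` → seq = [18, 62].
4. `finally` always runs: `seq.append(96)` → seq = [18, 62, 96].
Result: [18, 62, 96]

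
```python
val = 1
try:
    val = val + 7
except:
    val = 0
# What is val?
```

Step-by-step execution trace:
1. val starts at 1.
2. try: `val = val + 7` → val = 8. No exception raised.
3. `except` is skipped.
Result: 8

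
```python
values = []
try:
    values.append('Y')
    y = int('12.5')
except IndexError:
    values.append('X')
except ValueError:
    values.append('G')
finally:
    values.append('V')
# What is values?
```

Step-by-step execution trace:
1. try: `values.append('Y')` → values = ['Y'].
2. `y = int('12.5')` raises ValueError.
3. `except IndexError` does not match ValueError; skipped.
4. `except ValueError` matches → `values.append('G')` → values = ['Y', 'G'].
5. finally always runs: `values.append('V')` → values = ['Y', 'G', 'V'].
Result: ['Y', 'G', 'V']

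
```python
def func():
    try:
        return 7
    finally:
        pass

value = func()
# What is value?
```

Step-by-step execution trace:
1. `func()` enters try: `return 7` sets pending return value 7.
2. Before returning, `finally: pass` runs (no effect).
3. func() returns 7 → value = 7.
Result: 7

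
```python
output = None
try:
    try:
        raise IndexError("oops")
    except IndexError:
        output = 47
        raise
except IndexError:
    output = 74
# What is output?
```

Step-by-step execution trace:
1. Inner try: `raise IndexError("oops")` raises IndexError.
2. Inner `except IndexError` matches → output = 47.
3. bare `raise` re-raises the same IndexError.
4. Outer `except IndexError` matches → output = 74.
Result: 74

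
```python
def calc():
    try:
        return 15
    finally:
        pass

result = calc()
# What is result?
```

Step-by-step execution trace:
1. `calc()` enters try: `return 15` sets pending return value 15.
2. Before returning, `finally: pass` runs (no effect).
3. calc() returns 15 → result = 15.
Result: 15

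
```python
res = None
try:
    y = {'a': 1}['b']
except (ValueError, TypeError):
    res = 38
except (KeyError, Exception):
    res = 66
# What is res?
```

Step-by-step execution trace:
1. `y = {'a': 1}['b']` raises KeyError.
2. `except (ValueError, TypeError)` does not match KeyError; skipped.
3. `except (KeyError, Exception)` matches (KeyError is in the tuple) → res = 66.
Result: 66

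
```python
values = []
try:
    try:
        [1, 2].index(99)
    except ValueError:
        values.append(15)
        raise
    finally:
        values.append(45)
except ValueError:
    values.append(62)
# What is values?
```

Step-by-step execution trace:
1. Inner try: `[1, 2].index(99)` raises ValueError.
2. Inner `except ValueError` matches → `values.append(15)` → values = [15].
3. bare `raise` re-raises ValueError.
4. Inner `finally` runs during unwinding: `values.append(45)` → values = [15, 45].
5. Outer `except ValueError` matches → `values.append(62)` → values = [15, 45, 62].
Result: [15, 45, 62]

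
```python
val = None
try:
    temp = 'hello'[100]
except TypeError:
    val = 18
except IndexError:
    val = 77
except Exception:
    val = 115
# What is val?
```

Step-by-step execution trace:
1. `temp = 'hello'[100]` raises IndexError.
2. `except TypeError` does not match IndexError; skipped.
3. `except IndexError` matches → val = 77.
4. Remaining except clauses are skipped.
Result: 77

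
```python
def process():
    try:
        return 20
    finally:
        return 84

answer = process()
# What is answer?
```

Step-by-step execution trace:
1. `process()` enters try: `return 20` sets pending return value 20.
2. Before returning, `finally: return 84` runs and overrides the pending return.
3. process() returns 84 → answer = 84.
Result: 84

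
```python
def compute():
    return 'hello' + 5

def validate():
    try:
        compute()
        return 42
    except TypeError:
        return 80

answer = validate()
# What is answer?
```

Step-by-step execution trace:
1. `validate()` calls `compute()`.
2. `compute()` evaluates `'hello' + 5`, which raises TypeError; it propagates to the caller.
3. `return 42` is not reached.
4. `except TypeError` in validate matches → returns 80.
5. answer = 80.
Result: 80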